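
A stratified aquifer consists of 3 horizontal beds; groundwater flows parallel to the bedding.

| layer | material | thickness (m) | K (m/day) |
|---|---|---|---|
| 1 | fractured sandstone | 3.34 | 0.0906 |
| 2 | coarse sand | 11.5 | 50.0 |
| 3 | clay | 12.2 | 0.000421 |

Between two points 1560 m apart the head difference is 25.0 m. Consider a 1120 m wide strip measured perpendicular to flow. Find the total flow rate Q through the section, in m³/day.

10300

Flow is parallel to layering, so each bed carries its own Darcy discharge and the transmissivities add.
Σ(K_i·b_i) = 0.0906×3.34 + 50.0×11.5 + 0.000421×12.2 = 575.3 m²/day.
Hydraulic gradient i = Δh / L = 25.0 / 1560 = 0.01603.
Q = Σ(K_i·b_i) · W · i = 575.3 × 1120 × 0.01603 = 10326 m³/day.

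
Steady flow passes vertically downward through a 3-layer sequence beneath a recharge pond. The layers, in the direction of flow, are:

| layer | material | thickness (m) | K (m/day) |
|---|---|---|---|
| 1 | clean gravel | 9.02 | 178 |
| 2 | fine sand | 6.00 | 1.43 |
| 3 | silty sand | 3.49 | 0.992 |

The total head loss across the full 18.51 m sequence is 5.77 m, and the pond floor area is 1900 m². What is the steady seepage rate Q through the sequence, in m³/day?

Flow is perpendicular to layering, so the layers act in series and the equivalent K is the thickness-weighted harmonic mean.
Total thickness L = 9.02 + 6.00 + 3.49 = 18.51 m.
Σ(b_i/K_i) = 9.02/178 + 6.00/1.43 + 3.49/0.992 = 7.765 d.
K_eq = L / Σ(b_i/K_i) = 18.51 / 7.765 = 2.384 m/day.
Q = K_eq · A · (Δh/L) = 2.384 × 1900 × (5.77/18.51) = 1412 m³/day.

1410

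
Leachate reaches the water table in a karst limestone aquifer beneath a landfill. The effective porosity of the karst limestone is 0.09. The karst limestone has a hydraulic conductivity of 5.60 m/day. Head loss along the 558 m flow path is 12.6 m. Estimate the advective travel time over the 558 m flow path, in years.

Hydraulic gradient i = Δh / L = 12.6 / 558 = 0.02258.
Darcy flux q = K · i = 5.600 × 0.02258 = 0.1265 m/day.
Seepage velocity v = q / n_e = 0.1265 / 0.09 = 1.405 m/day.
Travel time t = L / v = 558 / 1.405 = 397.1 days = 1.087 years.

1.09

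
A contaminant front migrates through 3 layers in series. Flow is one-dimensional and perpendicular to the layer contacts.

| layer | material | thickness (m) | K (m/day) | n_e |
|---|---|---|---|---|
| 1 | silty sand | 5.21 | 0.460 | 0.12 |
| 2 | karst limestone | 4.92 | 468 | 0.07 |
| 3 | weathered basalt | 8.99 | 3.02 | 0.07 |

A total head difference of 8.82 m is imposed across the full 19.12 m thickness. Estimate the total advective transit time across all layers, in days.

2.59

With flow normal to the layers, continuity requires the same specific discharge q through every layer.
Σ(b_i/K_i) = 5.21/0.460 + 4.92/468 + 8.99/3.02 = 14.31 d.
q = Δh / Σ(b_i/K_i) = 8.82 / 14.31 = 0.6162 m/day.
In each layer the seepage velocity is v_i = q/n_i, so the layer transit time is t_i = b_i·n_i / q:
  layer 1 (silty sand): t_1 = 5.21 × 0.12 / 0.6162 = 1.015 d
  layer 2 (karst limestone): t_2 = 4.92 × 0.07 / 0.6162 = 0.5589 d
  layer 3 (weathered basalt): t_3 = 8.99 × 0.07 / 0.6162 = 1.021 d
Total t = Σ t_i = 2.595 days.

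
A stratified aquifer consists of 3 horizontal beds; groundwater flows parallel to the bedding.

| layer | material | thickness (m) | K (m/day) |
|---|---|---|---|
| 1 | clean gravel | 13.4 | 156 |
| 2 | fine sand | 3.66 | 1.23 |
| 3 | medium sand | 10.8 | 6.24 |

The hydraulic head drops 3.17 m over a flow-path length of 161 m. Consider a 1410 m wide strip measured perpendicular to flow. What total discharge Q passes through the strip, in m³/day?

Flow is parallel to layering, so each bed carries its own Darcy discharge and the transmissivities add.
Σ(K_i·b_i) = 156×13.4 + 1.23×3.66 + 6.24×10.8 = 2162 m²/day.
Hydraulic gradient i = Δh / L = 3.17 / 161 = 0.01969.
Q = Σ(K_i·b_i) · W · i = 2162 × 1410 × 0.01969 = 60030 m³/day.

60000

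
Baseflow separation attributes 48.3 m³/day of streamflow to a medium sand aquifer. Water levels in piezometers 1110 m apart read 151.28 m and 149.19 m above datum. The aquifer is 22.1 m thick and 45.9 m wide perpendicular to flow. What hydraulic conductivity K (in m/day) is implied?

25.3

Cross-sectional area A = 45.9 × 22.1 = 1014 m².
Hydraulic gradient i = (151.28 − 149.19) / 1110 = 2.09 / 1110 = 0.001883.
From Q = K·A·i, K = Q / (A·i) = 48.3 / (1014 × 0.001883) = 25.29 m/day.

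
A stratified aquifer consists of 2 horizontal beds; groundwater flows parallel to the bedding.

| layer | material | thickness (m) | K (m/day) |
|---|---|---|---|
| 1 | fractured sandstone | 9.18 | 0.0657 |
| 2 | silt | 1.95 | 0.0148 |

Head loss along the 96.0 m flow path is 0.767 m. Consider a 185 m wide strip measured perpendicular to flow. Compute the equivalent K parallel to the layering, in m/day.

0.0568

Flow is parallel to layering, so each bed carries its own Darcy discharge and the transmissivities add.
Σ(K_i·b_i) = 0.0657×9.18 + 0.0148×1.95 = 0.6320 m²/day.
Total thickness b = 11.13 m, so K_eq = Σ(K_i·b_i)/b = 0.05678 m/day.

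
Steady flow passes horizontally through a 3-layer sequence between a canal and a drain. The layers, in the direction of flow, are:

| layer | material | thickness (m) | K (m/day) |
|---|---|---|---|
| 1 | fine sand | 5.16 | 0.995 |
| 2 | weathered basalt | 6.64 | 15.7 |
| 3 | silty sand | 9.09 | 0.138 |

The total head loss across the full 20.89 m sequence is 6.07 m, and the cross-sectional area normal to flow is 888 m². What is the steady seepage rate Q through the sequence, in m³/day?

75.4

Flow is perpendicular to layering, so the layers act in series and the equivalent K is the thickness-weighted harmonic mean.
Total thickness L = 5.16 + 6.64 + 9.09 = 20.89 m.
Σ(b_i/K_i) = 5.16/0.995 + 6.64/15.7 + 9.09/0.138 = 71.48 d.
K_eq = L / Σ(b_i/K_i) = 20.89 / 71.48 = 0.2923 m/day.
Q = K_eq · A · (Δh/L) = 0.2923 × 888 × (6.07/20.89) = 75.41 m³/day.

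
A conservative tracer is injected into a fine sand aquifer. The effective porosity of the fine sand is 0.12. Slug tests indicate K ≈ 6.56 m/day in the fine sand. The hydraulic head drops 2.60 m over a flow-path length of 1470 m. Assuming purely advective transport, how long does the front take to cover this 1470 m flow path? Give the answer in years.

41.6

Hydraulic gradient i = Δh / L = 2.60 / 1470 = 0.001769.
Darcy flux q = K · i = 6.560 × 0.001769 = 0.01160 m/day.
Seepage velocity v = q / n_e = 0.01160 / 0.12 = 0.09669 m/day.
Travel time t = L / v = 1470 / 0.09669 = 15203 days = 41.62 years.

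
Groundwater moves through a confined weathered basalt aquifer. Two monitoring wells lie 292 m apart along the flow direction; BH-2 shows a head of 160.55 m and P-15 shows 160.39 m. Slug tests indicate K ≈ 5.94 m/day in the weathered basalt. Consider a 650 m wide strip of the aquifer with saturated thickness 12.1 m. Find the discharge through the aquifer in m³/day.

Cross-sectional area A = 650 × 12.1 = 7865 m².
Hydraulic gradient i = (160.55 − 160.39) / 292 = 0.16 / 292 = 0.0005479.
Darcy's law: Q = K · A · i = 5.940 × 7865 × 0.0005479 = 25.60 m³/day.

25.6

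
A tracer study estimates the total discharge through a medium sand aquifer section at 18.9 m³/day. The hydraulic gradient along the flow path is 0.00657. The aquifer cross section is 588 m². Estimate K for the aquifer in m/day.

Hydraulic gradient i = 0.00657.
From Q = K·A·i, K = Q / (A·i) = 18.9 / (588.0 × 0.006570) = 4.892 m/day.

4.89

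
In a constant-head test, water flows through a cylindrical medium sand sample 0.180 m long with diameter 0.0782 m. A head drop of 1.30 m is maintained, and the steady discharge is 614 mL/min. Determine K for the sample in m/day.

25.5

Cross-sectional area A = π·(d/2)² = π × (0.0782/2)² = 0.004803 m².
Convert discharge: 614 mL/min = 1.023e-05 m³/s.
Darcy's law rearranged: K = Q·L / (A·Δh) = 1.023e-05 × 0.180 / (0.004803 × 1.30) = 0.0002950 m/s = 25.49 m/day.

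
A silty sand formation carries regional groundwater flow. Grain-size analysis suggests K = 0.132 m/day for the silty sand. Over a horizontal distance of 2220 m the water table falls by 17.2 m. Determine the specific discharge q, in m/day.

0.00102

Hydraulic gradient i = Δh / L = 17.2 / 2220 = 0.007748.
Specific discharge q = K · i = 0.1320 × 0.007748 = 0.001023 m/day.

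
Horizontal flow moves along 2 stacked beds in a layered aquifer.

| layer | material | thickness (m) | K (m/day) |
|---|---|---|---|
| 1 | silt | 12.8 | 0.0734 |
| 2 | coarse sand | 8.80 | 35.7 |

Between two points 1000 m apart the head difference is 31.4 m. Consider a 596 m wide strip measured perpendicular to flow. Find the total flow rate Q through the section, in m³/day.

Flow is parallel to layering, so each bed carries its own Darcy discharge and the transmissivities add.
Σ(K_i·b_i) = 0.0734×12.8 + 35.7×8.80 = 315.1 m²/day.
Hydraulic gradient i = Δh / L = 31.4 / 1000 = 0.03140.
Q = Σ(K_i·b_i) · W · i = 315.1 × 596 × 0.03140 = 5897 m³/day.

5900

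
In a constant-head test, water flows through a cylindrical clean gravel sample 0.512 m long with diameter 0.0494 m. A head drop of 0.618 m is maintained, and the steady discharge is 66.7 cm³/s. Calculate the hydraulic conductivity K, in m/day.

2490

Cross-sectional area A = π·(d/2)² = π × (0.0494/2)² = 0.001917 m².
Convert discharge: 66.7 cm³/s = 6.670e-05 m³/s.
Darcy's law rearranged: K = Q·L / (A·Δh) = 6.670e-05 × 0.512 / (0.001917 × 0.618) = 0.02883 m/s = 2491 m/day.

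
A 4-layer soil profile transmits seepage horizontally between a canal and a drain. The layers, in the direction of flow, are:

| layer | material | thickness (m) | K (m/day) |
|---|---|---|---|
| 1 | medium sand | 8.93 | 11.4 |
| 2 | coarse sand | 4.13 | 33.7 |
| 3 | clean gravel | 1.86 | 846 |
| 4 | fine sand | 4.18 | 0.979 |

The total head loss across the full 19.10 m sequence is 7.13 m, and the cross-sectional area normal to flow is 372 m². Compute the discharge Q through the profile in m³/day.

512

Flow is perpendicular to layering, so the layers act in series and the equivalent K is the thickness-weighted harmonic mean.
Total thickness L = 8.93 + 4.13 + 1.86 + 4.18 = 19.10 m.
Σ(b_i/K_i) = 8.93/11.4 + 4.13/33.7 + 1.86/846 + 4.18/0.979 = 5.178 d.
K_eq = L / Σ(b_i/K_i) = 19.10 / 5.178 = 3.689 m/day.
Q = K_eq · A · (Δh/L) = 3.689 × 372 × (7.13/19.10) = 512.3 m³/day.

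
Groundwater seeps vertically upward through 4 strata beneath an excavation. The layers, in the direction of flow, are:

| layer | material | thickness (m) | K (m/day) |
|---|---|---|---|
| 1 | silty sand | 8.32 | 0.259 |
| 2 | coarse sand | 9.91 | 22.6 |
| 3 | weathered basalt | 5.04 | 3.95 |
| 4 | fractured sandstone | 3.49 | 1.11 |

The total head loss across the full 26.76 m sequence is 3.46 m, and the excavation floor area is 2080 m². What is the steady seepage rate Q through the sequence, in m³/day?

Flow is perpendicular to layering, so the layers act in series and the equivalent K is the thickness-weighted harmonic mean.
Total thickness L = 8.32 + 9.91 + 5.04 + 3.49 = 26.76 m.
Σ(b_i/K_i) = 8.32/0.259 + 9.91/22.6 + 5.04/3.95 + 3.49/1.11 = 36.98 d.
K_eq = L / Σ(b_i/K_i) = 26.76 / 36.98 = 0.7236 m/day.
Q = K_eq · A · (Δh/L) = 0.7236 × 2080 × (3.46/26.76) = 194.6 m³/day.

195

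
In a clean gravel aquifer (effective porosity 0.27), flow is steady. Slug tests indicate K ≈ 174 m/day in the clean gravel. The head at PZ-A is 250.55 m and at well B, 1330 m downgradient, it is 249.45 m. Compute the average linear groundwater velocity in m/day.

0.533

Hydraulic gradient i = (250.55 − 249.45) / 1330 = 1.1 / 1330 = 0.0008271.
Darcy flux q = K · i = 174.0 × 0.0008271 = 0.1439 m/day.
Seepage velocity v = q / n_e = 0.1439 / 0.27 = 0.5330 m/day.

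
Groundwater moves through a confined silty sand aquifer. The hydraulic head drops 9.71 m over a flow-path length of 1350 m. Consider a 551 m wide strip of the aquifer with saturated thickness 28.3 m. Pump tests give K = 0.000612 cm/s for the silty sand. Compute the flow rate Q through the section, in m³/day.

Convert K: 0.000612 cm/s × 864 = 0.5288 m/day.
Cross-sectional area A = 551 × 28.3 = 15593 m².
Hydraulic gradient i = Δh / L = 9.71 / 1350 = 0.007193.
Darcy's law: Q = K · A · i = 0.5288 × 15593 × 0.007193 = 59.30 m³/day.

59.3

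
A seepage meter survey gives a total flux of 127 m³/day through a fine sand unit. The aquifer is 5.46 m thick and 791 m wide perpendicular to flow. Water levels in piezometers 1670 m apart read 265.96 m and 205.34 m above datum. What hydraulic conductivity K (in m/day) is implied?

0.810

Cross-sectional area A = 791 × 5.46 = 4319 m².
Hydraulic gradient i = (265.96 − 205.34) / 1670 = 60.62 / 1670 = 0.03630.
From Q = K·A·i, K = Q / (A·i) = 127 / (4319 × 0.03630) = 0.8101 m/day.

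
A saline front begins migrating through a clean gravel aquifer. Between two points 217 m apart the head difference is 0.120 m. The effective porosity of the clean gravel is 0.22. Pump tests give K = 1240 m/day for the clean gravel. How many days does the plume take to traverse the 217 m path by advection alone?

69.6

Hydraulic gradient i = Δh / L = 0.120 / 217 = 0.0005530.
Darcy flux q = K · i = 1240 × 0.0005530 = 0.6857 m/day.
Seepage velocity v = q / n_e = 0.6857 / 0.22 = 3.117 m/day.
Travel time t = L / v = 217 / 3.117 = 69.62 days.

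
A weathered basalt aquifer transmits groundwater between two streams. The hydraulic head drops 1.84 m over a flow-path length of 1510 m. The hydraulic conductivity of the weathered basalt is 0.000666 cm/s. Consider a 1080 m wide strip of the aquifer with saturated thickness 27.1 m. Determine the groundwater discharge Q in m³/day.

Convert K: 0.000666 cm/s × 864 = 0.5754 m/day.
Cross-sectional area A = 1080 × 27.1 = 29268 m².
Hydraulic gradient i = Δh / L = 1.84 / 1510 = 0.001219.
Darcy's law: Q = K · A · i = 0.5754 × 29268 × 0.001219 = 20.52 m³/day.

20.5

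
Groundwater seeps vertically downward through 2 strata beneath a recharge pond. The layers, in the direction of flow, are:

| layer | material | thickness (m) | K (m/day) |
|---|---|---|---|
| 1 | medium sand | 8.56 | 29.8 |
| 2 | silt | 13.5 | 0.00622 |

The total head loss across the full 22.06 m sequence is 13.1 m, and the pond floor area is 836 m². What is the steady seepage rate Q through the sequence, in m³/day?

Flow is perpendicular to layering, so the layers act in series and the equivalent K is the thickness-weighted harmonic mean.
Total thickness L = 8.56 + 13.5 = 22.06 m.
Σ(b_i/K_i) = 8.56/29.8 + 13.5/0.00622 = 2171 d.
K_eq = L / Σ(b_i/K_i) = 22.06 / 2171 = 0.01016 m/day.
Q = K_eq · A · (Δh/L) = 0.01016 × 836 × (13.1/22.06) = 5.045 m³/day.

5.05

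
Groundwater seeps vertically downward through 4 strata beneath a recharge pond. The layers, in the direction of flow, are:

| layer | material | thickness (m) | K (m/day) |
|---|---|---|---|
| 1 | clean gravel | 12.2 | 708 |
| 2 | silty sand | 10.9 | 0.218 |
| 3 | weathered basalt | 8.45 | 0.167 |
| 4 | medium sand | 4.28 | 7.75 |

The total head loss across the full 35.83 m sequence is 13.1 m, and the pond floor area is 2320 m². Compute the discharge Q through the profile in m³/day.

Flow is perpendicular to layering, so the layers act in series and the equivalent K is the thickness-weighted harmonic mean.
Total thickness L = 12.2 + 10.9 + 8.45 + 4.28 = 35.83 m.
Σ(b_i/K_i) = 12.2/708 + 10.9/0.218 + 8.45/0.167 + 4.28/7.75 = 101.2 d.
K_eq = L / Σ(b_i/K_i) = 35.83 / 101.2 = 0.3542 m/day.
Q = K_eq · A · (Δh/L) = 0.3542 × 2320 × (13.1/35.83) = 300.4 m³/day.

300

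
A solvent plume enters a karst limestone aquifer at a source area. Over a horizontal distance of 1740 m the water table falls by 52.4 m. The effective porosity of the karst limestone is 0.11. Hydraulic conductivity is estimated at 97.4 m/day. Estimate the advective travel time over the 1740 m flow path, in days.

65.3

Hydraulic gradient i = Δh / L = 52.4 / 1740 = 0.03011.
Darcy flux q = K · i = 97.40 × 0.03011 = 2.933 m/day.
Seepage velocity v = q / n_e = 2.933 / 0.11 = 26.67 m/day.
Travel time t = L / v = 1740 / 26.67 = 65.25 days.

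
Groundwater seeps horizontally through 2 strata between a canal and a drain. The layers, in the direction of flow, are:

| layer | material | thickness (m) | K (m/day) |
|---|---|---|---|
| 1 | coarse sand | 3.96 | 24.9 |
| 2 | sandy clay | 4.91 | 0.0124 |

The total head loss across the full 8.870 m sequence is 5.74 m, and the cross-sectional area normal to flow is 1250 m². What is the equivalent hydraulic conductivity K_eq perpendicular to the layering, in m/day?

Flow is perpendicular to layering, so the layers act in series and the equivalent K is the thickness-weighted harmonic mean.
Total thickness L = 3.96 + 4.91 = 8.870 m.
Σ(b_i/K_i) = 3.96/24.9 + 4.91/0.0124 = 396.1 d.
K_eq = L / Σ(b_i/K_i) = 8.870 / 396.1 = 0.02239 m/day.

0.0224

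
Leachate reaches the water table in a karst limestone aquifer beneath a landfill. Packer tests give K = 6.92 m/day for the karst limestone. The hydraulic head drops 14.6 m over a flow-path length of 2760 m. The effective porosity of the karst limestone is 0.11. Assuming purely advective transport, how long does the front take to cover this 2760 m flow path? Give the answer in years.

Hydraulic gradient i = Δh / L = 14.6 / 2760 = 0.005290.
Darcy flux q = K · i = 6.920 × 0.005290 = 0.03661 m/day.
Seepage velocity v = q / n_e = 0.03661 / 0.11 = 0.3328 m/day.
Travel time t = L / v = 2760 / 0.3328 = 8294 days = 22.71 years.

22.7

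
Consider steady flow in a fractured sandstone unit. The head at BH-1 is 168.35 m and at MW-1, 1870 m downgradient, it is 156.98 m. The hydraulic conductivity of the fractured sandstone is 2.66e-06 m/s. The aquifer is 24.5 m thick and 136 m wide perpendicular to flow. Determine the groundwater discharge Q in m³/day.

4.66

Convert K: 2.66e-06 m/s × 86400 = 0.2298 m/day.
Cross-sectional area A = 136 × 24.5 = 3332 m².
Hydraulic gradient i = (168.35 − 156.98) / 1870 = 11.37 / 1870 = 0.006080.
Darcy's law: Q = K · A · i = 0.2298 × 3332 × 0.006080 = 4.656 m³/day.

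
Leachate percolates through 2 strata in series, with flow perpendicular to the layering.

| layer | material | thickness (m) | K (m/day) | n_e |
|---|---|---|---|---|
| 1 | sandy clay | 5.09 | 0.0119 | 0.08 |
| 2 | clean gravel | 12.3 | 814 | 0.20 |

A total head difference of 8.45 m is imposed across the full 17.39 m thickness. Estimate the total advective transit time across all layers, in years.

0.397

With flow normal to the layers, continuity requires the same specific discharge q through every layer.
Σ(b_i/K_i) = 5.09/0.0119 + 12.3/814 = 427.7 d.
q = Δh / Σ(b_i/K_i) = 8.45 / 427.7 = 0.01975 m/day.
In each layer the seepage velocity is v_i = q/n_i, so the layer transit time is t_i = b_i·n_i / q:
  layer 1 (sandy clay): t_1 = 5.09 × 0.08 / 0.01975 = 20.61 d
  layer 2 (clean gravel): t_2 = 12.3 × 0.20 / 0.01975 = 124.5 d
Total t = Σ t_i = 145.1 days = 0.3974 years.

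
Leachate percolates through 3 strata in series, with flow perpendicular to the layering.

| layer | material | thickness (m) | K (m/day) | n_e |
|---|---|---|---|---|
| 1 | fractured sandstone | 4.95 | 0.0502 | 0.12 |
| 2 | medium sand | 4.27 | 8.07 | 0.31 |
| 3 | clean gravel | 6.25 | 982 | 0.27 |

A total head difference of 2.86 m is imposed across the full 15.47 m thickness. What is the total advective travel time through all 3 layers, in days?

125

With flow normal to the layers, continuity requires the same specific discharge q through every layer.
Σ(b_i/K_i) = 4.95/0.0502 + 4.27/8.07 + 6.25/982 = 99.14 d.
q = Δh / Σ(b_i/K_i) = 2.86 / 99.14 = 0.02885 m/day.
In each layer the seepage velocity is v_i = q/n_i, so the layer transit time is t_i = b_i·n_i / q:
  layer 1 (fractured sandstone): t_1 = 4.95 × 0.12 / 0.02885 = 20.59 d
  layer 2 (medium sand): t_2 = 4.27 × 0.31 / 0.02885 = 45.89 d
  layer 3 (clean gravel): t_3 = 6.25 × 0.27 / 0.02885 = 58.50 d
Total t = Σ t_i = 125.0 days.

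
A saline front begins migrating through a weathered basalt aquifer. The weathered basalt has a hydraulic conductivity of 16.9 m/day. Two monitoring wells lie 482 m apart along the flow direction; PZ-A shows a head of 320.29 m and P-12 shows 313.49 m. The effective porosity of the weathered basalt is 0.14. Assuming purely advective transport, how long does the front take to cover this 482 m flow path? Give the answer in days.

283

Hydraulic gradient i = (320.29 − 313.49) / 482 = 6.8 / 482 = 0.01411.
Darcy flux q = K · i = 16.90 × 0.01411 = 0.2384 m/day.
Seepage velocity v = q / n_e = 0.2384 / 0.14 = 1.703 m/day.
Travel time t = L / v = 482 / 1.703 = 283.0 days.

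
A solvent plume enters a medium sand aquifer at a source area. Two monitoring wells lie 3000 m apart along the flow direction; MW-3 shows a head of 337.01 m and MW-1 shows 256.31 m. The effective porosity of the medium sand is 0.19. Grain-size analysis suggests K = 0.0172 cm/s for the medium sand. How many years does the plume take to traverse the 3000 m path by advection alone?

Convert K: 0.0172 cm/s × 864 = 14.86 m/day.
Hydraulic gradient i = (337.01 − 256.31) / 3000 = 80.7 / 3000 = 0.02690.
Darcy flux q = K · i = 14.86 × 0.02690 = 0.3998 m/day.
Seepage velocity v = q / n_e = 0.3998 / 0.19 = 2.104 m/day.
Travel time t = L / v = 3000 / 2.104 = 1426 days = 3.904 years.

3.90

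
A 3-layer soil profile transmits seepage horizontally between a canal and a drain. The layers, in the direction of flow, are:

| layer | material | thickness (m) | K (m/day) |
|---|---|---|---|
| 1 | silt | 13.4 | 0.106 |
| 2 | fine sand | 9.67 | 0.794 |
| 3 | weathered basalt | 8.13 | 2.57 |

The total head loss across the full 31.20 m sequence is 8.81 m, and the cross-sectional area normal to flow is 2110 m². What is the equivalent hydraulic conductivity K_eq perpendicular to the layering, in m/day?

Flow is perpendicular to layering, so the layers act in series and the equivalent K is the thickness-weighted harmonic mean.
Total thickness L = 13.4 + 9.67 + 8.13 = 31.20 m.
Σ(b_i/K_i) = 13.4/0.106 + 9.67/0.794 + 8.13/2.57 = 141.8 d.
K_eq = L / Σ(b_i/K_i) = 31.20 / 141.8 = 0.2201 m/day.

0.220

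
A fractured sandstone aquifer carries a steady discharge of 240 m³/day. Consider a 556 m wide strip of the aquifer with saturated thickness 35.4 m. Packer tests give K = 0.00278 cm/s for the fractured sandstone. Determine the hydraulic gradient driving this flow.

Convert K: 0.00278 cm/s × 864 = 2.402 m/day.
Cross-sectional area A = 556 × 35.4 = 19682 m².
From Q = K·A·i, i = Q / (K·A) = 240 / (2.402 × 19682) = 0.005077.

0.00508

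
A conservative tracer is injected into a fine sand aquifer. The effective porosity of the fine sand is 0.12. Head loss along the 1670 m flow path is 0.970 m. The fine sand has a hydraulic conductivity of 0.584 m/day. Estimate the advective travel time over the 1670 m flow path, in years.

1620

Hydraulic gradient i = Δh / L = 0.970 / 1670 = 0.0005808.
Darcy flux q = K · i = 0.5840 × 0.0005808 = 0.0003392 m/day.
Seepage velocity v = q / n_e = 0.0003392 / 0.12 = 0.002827 m/day.
Travel time t = L / v = 1670 / 0.002827 = 5.908e+05 days = 1617 years.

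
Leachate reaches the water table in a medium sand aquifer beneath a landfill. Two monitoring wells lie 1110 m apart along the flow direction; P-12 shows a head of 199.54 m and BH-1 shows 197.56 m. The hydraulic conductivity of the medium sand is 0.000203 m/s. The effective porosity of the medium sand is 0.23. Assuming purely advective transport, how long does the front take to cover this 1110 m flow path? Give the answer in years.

Convert K: 0.000203 m/s × 86400 = 17.54 m/day.
Hydraulic gradient i = (199.54 − 197.56) / 1110 = 1.98 / 1110 = 0.001784.
Darcy flux q = K · i = 17.54 × 0.001784 = 0.03129 m/day.
Seepage velocity v = q / n_e = 0.03129 / 0.23 = 0.1360 m/day.
Travel time t = L / v = 1110 / 0.1360 = 8160 days = 22.34 years.

22.3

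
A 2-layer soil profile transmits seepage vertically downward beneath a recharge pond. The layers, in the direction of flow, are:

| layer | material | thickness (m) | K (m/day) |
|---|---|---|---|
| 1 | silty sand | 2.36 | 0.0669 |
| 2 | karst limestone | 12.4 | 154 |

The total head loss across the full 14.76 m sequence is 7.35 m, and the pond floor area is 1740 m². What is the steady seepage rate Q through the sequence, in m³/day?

362

Flow is perpendicular to layering, so the layers act in series and the equivalent K is the thickness-weighted harmonic mean.
Total thickness L = 2.36 + 12.4 = 14.76 m.
Σ(b_i/K_i) = 2.36/0.0669 + 12.4/154 = 35.36 d.
K_eq = L / Σ(b_i/K_i) = 14.76 / 35.36 = 0.4175 m/day.
Q = K_eq · A · (Δh/L) = 0.4175 × 1740 × (7.35/14.76) = 361.7 m³/day.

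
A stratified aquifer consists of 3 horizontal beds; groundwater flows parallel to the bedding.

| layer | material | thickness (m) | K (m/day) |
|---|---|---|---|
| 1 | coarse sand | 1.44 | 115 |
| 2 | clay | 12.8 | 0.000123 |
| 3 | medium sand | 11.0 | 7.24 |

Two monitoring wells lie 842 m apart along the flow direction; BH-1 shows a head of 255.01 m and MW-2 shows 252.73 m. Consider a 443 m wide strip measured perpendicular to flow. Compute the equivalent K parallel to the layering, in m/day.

Flow is parallel to layering, so each bed carries its own Darcy discharge and the transmissivities add.
Σ(K_i·b_i) = 115×1.44 + 0.000123×12.8 + 7.24×11.0 = 245.2 m²/day.
Total thickness b = 25.24 m, so K_eq = Σ(K_i·b_i)/b = 9.716 m/day.

9.72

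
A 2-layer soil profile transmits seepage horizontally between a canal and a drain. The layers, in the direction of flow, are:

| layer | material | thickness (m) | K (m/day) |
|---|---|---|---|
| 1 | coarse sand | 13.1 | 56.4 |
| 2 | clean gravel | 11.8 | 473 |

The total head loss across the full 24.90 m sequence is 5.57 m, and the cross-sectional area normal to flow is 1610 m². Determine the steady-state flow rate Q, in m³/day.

34900

Flow is perpendicular to layering, so the layers act in series and the equivalent K is the thickness-weighted harmonic mean.
Total thickness L = 13.1 + 11.8 = 24.90 m.
Σ(b_i/K_i) = 13.1/56.4 + 11.8/473 = 0.2572 d.
K_eq = L / Σ(b_i/K_i) = 24.90 / 0.2572 = 96.81 m/day.
Q = K_eq · A · (Δh/L) = 96.81 × 1610 × (5.57/24.90) = 34864 m³/day.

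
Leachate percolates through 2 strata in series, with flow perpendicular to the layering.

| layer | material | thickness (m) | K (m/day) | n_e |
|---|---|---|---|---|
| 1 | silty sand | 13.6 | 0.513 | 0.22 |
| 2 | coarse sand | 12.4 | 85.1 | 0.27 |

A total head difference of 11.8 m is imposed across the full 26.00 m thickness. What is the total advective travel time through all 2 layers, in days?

14.3

With flow normal to the layers, continuity requires the same specific discharge q through every layer.
Σ(b_i/K_i) = 13.6/0.513 + 12.4/85.1 = 26.66 d.
q = Δh / Σ(b_i/K_i) = 11.8 / 26.66 = 0.4427 m/day.
In each layer the seepage velocity is v_i = q/n_i, so the layer transit time is t_i = b_i·n_i / q:
  layer 1 (silty sand): t_1 = 13.6 × 0.22 / 0.4427 = 6.759 d
  layer 2 (coarse sand): t_2 = 12.4 × 0.27 / 0.4427 = 7.563 d
Total t = Σ t_i = 14.32 days.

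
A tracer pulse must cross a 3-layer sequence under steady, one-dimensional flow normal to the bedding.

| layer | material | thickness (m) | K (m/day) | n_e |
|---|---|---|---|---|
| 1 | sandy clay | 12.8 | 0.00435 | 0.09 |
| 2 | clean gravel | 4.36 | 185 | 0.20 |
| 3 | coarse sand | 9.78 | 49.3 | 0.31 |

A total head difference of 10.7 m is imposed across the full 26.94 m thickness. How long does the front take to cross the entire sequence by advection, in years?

3.81

With flow normal to the layers, continuity requires the same specific discharge q through every layer.
Σ(b_i/K_i) = 12.8/0.00435 + 4.36/185 + 9.78/49.3 = 2943 d.
q = Δh / Σ(b_i/K_i) = 10.7 / 2943 = 0.003636 m/day.
In each layer the seepage velocity is v_i = q/n_i, so the layer transit time is t_i = b_i·n_i / q:
  layer 1 (sandy clay): t_1 = 12.8 × 0.09 / 0.003636 = 316.8 d
  layer 2 (clean gravel): t_2 = 4.36 × 0.20 / 0.003636 = 239.8 d
  layer 3 (coarse sand): t_3 = 9.78 × 0.31 / 0.003636 = 833.8 d
Total t = Σ t_i = 1390 days = 3.807 years.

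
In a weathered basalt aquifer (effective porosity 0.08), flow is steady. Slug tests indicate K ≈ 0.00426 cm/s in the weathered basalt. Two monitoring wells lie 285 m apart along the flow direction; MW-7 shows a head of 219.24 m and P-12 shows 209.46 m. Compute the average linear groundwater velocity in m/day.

1.58

Convert K: 0.00426 cm/s × 864 = 3.681 m/day.
Hydraulic gradient i = (219.24 − 209.46) / 285 = 9.78 / 285 = 0.03432.
Darcy flux q = K · i = 3.681 × 0.03432 = 0.1263 m/day.
Seepage velocity v = q / n_e = 0.1263 / 0.08 = 1.579 m/day.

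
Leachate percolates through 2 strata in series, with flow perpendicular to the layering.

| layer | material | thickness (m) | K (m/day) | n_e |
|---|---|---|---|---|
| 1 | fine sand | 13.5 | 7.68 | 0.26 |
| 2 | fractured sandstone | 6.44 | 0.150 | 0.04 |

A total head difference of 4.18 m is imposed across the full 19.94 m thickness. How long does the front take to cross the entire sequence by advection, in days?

With flow normal to the layers, continuity requires the same specific discharge q through every layer.
Σ(b_i/K_i) = 13.5/7.68 + 6.44/0.150 = 44.69 d.
q = Δh / Σ(b_i/K_i) = 4.18 / 44.69 = 0.09353 m/day.
In each layer the seepage velocity is v_i = q/n_i, so the layer transit time is t_i = b_i·n_i / q:
  layer 1 (fine sand): t_1 = 13.5 × 0.26 / 0.09353 = 37.53 d
  layer 2 (fractured sandstone): t_2 = 6.44 × 0.04 / 0.09353 = 2.754 d
Total t = Σ t_i = 40.28 days.

40.3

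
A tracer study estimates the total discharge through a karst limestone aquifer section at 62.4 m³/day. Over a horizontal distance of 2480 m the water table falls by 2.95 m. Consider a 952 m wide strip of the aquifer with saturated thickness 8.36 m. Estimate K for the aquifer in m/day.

Cross-sectional area A = 952 × 8.36 = 7959 m².
Hydraulic gradient i = Δh / L = 2.95 / 2480 = 0.001190.
From Q = K·A·i, K = Q / (A·i) = 62.4 / (7959 × 0.001190) = 6.591 m/day.

6.59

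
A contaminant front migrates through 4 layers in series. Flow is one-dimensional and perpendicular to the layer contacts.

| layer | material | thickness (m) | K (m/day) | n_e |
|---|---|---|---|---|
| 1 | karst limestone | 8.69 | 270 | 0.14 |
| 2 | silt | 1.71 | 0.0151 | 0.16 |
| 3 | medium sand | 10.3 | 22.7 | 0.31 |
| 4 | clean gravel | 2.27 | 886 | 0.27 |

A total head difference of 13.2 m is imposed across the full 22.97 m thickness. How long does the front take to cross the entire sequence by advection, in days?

45.6

With flow normal to the layers, continuity requires the same specific discharge q through every layer.
Σ(b_i/K_i) = 8.69/270 + 1.71/0.0151 + 10.3/22.7 + 2.27/886 = 113.7 d.
q = Δh / Σ(b_i/K_i) = 13.2 / 113.7 = 0.1161 m/day.
In each layer the seepage velocity is v_i = q/n_i, so the layer transit time is t_i = b_i·n_i / q:
  layer 1 (karst limestone): t_1 = 8.69 × 0.14 / 0.1161 = 10.48 d
  layer 2 (silt): t_2 = 1.71 × 0.16 / 0.1161 = 2.357 d
  layer 3 (medium sand): t_3 = 10.3 × 0.31 / 0.1161 = 27.51 d
  layer 4 (clean gravel): t_4 = 2.27 × 0.27 / 0.1161 = 5.281 d
Total t = Σ t_i = 45.63 days.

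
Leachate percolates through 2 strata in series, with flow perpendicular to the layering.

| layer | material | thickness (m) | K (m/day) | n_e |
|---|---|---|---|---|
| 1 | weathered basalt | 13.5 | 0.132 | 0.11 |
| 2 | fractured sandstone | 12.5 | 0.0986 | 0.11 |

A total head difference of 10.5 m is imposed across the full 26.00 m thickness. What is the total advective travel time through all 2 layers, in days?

With flow normal to the layers, continuity requires the same specific discharge q through every layer.
Σ(b_i/K_i) = 13.5/0.132 + 12.5/0.0986 = 229.0 d.
q = Δh / Σ(b_i/K_i) = 10.5 / 229.0 = 0.04584 m/day.
In each layer the seepage velocity is v_i = q/n_i, so the layer transit time is t_i = b_i·n_i / q:
  layer 1 (weathered basalt): t_1 = 13.5 × 0.11 / 0.04584 = 32.39 d
  layer 2 (fractured sandstone): t_2 = 12.5 × 0.11 / 0.04584 = 29.99 d
Total t = Σ t_i = 62.39 days.

62.4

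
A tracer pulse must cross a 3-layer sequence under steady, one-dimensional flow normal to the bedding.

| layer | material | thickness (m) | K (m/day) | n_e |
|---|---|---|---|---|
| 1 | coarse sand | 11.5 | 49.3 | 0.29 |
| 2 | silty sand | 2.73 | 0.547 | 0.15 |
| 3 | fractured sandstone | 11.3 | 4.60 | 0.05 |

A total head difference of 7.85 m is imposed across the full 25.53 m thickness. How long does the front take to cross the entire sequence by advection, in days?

With flow normal to the layers, continuity requires the same specific discharge q through every layer.
Σ(b_i/K_i) = 11.5/49.3 + 2.73/0.547 + 11.3/4.60 = 7.681 d.
q = Δh / Σ(b_i/K_i) = 7.85 / 7.681 = 1.022 m/day.
In each layer the seepage velocity is v_i = q/n_i, so the layer transit time is t_i = b_i·n_i / q:
  layer 1 (coarse sand): t_1 = 11.5 × 0.29 / 1.022 = 3.263 d
  layer 2 (silty sand): t_2 = 2.73 × 0.15 / 1.022 = 0.4007 d
  layer 3 (fractured sandstone): t_3 = 11.3 × 0.05 / 1.022 = 0.5528 d
Total t = Σ t_i = 4.217 days.

4.22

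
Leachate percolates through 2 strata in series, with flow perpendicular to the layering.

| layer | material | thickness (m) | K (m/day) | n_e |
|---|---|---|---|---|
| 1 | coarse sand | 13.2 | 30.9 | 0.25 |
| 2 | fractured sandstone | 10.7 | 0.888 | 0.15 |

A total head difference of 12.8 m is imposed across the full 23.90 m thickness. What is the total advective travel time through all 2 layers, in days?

4.78

With flow normal to the layers, continuity requires the same specific discharge q through every layer.
Σ(b_i/K_i) = 13.2/30.9 + 10.7/0.888 = 12.48 d.
q = Δh / Σ(b_i/K_i) = 12.8 / 12.48 = 1.026 m/day.
In each layer the seepage velocity is v_i = q/n_i, so the layer transit time is t_i = b_i·n_i / q:
  layer 1 (coarse sand): t_1 = 13.2 × 0.25 / 1.026 = 3.217 d
  layer 2 (fractured sandstone): t_2 = 10.7 × 0.15 / 1.026 = 1.564 d
Total t = Σ t_i = 4.781 days.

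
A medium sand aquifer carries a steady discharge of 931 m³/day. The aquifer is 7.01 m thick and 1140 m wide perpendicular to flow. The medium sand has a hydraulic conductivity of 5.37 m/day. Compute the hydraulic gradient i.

0.0217

Cross-sectional area A = 1140 × 7.01 = 7991 m².
From Q = K·A·i, i = Q / (K·A) = 931 / (5.370 × 7991) = 0.02169.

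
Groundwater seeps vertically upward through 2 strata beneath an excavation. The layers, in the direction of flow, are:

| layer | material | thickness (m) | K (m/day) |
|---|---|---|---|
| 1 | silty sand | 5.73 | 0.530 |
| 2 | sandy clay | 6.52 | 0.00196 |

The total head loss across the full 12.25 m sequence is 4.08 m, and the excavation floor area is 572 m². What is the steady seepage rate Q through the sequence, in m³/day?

Flow is perpendicular to layering, so the layers act in series and the equivalent K is the thickness-weighted harmonic mean.
Total thickness L = 5.73 + 6.52 = 12.25 m.
Σ(b_i/K_i) = 5.73/0.530 + 6.52/0.00196 = 3337 d.
K_eq = L / Σ(b_i/K_i) = 12.25 / 3337 = 0.003671 m/day.
Q = K_eq · A · (Δh/L) = 0.003671 × 572 × (4.08/12.25) = 0.6993 m³/day.

0.699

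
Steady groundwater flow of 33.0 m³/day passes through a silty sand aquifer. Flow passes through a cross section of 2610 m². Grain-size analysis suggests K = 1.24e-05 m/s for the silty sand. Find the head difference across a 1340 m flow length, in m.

15.8

Convert K: 1.24e-05 m/s × 86400 = 1.071 m/day.
From Q = K·A·i, i = Q / (K·A) = 33.0 / (1.071 × 2610) = 0.01180.
Head loss Δh = i · L = 0.01180 × 1340 = 15.81 m.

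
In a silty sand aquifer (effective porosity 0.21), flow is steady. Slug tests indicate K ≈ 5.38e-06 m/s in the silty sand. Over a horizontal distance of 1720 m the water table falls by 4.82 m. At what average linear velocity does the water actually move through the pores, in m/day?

Convert K: 5.38e-06 m/s × 86400 = 0.4648 m/day.
Hydraulic gradient i = Δh / L = 4.82 / 1720 = 0.002802.
Darcy flux q = K · i = 0.4648 × 0.002802 = 0.001303 m/day.
Seepage velocity v = q / n_e = 0.001303 / 0.21 = 0.006203 m/day.

0.00620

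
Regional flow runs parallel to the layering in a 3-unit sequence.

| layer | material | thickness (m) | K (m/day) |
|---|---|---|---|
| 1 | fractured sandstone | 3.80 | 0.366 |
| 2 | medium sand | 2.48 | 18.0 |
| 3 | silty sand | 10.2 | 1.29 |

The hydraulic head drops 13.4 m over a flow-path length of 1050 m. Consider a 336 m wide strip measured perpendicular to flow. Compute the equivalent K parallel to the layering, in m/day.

Flow is parallel to layering, so each bed carries its own Darcy discharge and the transmissivities add.
Σ(K_i·b_i) = 0.366×3.80 + 18.0×2.48 + 1.29×10.2 = 59.19 m²/day.
Total thickness b = 16.48 m, so K_eq = Σ(K_i·b_i)/b = 3.592 m/day.

3.59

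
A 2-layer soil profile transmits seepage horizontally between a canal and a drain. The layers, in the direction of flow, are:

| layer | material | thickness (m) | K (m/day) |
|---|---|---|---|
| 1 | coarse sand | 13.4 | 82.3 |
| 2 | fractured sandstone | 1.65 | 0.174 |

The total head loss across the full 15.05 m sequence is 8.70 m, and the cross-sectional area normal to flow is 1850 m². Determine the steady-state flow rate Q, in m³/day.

Flow is perpendicular to layering, so the layers act in series and the equivalent K is the thickness-weighted harmonic mean.
Total thickness L = 13.4 + 1.65 = 15.05 m.
Σ(b_i/K_i) = 13.4/82.3 + 1.65/0.174 = 9.646 d.
K_eq = L / Σ(b_i/K_i) = 15.05 / 9.646 = 1.560 m/day.
Q = K_eq · A · (Δh/L) = 1.560 × 1850 × (8.70/15.05) = 1669 m³/day.

1670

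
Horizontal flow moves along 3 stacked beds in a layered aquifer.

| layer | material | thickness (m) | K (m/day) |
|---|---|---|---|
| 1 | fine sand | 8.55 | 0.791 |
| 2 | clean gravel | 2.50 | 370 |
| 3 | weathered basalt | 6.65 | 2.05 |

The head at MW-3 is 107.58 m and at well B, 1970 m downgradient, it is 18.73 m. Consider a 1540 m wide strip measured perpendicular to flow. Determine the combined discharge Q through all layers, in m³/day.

Flow is parallel to layering, so each bed carries its own Darcy discharge and the transmissivities add.
Σ(K_i·b_i) = 0.791×8.55 + 370×2.50 + 2.05×6.65 = 945.4 m²/day.
Hydraulic gradient i = (107.58 − 18.73) / 1970 = 88.85 / 1970 = 0.04510.
Q = Σ(K_i·b_i) · W · i = 945.4 × 1540 × 0.04510 = 65664 m³/day.

65700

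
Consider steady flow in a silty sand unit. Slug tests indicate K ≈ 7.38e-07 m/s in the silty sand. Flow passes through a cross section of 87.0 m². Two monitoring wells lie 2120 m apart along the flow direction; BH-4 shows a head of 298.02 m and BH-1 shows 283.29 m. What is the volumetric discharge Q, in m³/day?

Convert K: 7.38e-07 m/s × 86400 = 0.06376 m/day.
Hydraulic gradient i = (298.02 − 283.29) / 2120 = 14.73 / 2120 = 0.006948.
Darcy's law: Q = K · A · i = 0.06376 × 87.00 × 0.006948 = 0.03854 m³/day.

0.0385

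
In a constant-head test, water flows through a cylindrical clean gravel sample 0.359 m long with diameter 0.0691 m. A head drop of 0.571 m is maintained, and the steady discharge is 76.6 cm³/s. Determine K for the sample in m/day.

1110

Cross-sectional area A = π·(d/2)² = π × (0.0691/2)² = 0.003750 m².
Convert discharge: 76.6 cm³/s = 7.660e-05 m³/s.
Darcy's law rearranged: K = Q·L / (A·Δh) = 7.660e-05 × 0.359 / (0.003750 × 0.571) = 0.01284 m/s = 1110 m/day.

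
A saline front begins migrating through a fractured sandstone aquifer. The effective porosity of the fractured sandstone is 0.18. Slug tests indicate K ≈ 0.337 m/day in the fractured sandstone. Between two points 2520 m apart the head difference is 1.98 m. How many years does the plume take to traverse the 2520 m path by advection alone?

Hydraulic gradient i = Δh / L = 1.98 / 2520 = 0.0007857.
Darcy flux q = K · i = 0.3370 × 0.0007857 = 0.0002648 m/day.
Seepage velocity v = q / n_e = 0.0002648 / 0.18 = 0.001471 m/day.
Travel time t = L / v = 2520 / 0.001471 = 1.713e+06 days = 4690 years.

4690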